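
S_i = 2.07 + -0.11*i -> [2.07, 1.96, 1.85, 1.74, 1.63]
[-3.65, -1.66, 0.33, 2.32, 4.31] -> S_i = -3.65 + 1.99*i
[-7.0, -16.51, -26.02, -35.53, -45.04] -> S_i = -7.00 + -9.51*i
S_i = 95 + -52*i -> [95, 43, -9, -61, -113]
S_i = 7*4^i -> [7, 28, 112, 448, 1792]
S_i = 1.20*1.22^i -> [1.2, 1.46, 1.79, 2.18, 2.66]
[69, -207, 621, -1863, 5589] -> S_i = 69*-3^i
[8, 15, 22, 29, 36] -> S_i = 8 + 7*i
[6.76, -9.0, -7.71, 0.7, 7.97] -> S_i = Random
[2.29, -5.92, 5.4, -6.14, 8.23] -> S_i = Random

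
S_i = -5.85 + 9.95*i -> [-5.85, 4.1, 14.05, 24.0, 33.95]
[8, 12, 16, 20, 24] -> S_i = 8 + 4*i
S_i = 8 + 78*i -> [8, 86, 164, 242, 320]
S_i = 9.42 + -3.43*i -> [9.42, 5.99, 2.56, -0.87, -4.3]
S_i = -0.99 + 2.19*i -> [-0.99, 1.2, 3.39, 5.58, 7.77]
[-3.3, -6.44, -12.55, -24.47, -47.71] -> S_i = -3.30*1.95^i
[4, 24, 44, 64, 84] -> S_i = 4 + 20*i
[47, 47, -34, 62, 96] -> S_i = Random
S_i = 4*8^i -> [4, 32, 256, 2048, 16384]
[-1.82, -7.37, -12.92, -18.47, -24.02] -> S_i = -1.82 + -5.55*i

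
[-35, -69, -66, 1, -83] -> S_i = Random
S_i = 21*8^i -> [21, 168, 1344, 10752, 86016]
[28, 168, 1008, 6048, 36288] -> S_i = 28*6^i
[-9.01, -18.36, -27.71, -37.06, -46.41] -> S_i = -9.01 + -9.35*i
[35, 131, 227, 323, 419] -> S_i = 35 + 96*i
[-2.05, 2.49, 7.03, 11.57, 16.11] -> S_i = -2.05 + 4.54*i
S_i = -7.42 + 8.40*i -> [-7.42, 0.98, 9.38, 17.78, 26.18]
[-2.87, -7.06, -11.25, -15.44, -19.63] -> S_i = -2.87 + -4.19*i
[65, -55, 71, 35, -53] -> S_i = Random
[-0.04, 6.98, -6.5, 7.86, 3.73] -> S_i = Random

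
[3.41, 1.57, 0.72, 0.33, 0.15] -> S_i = 3.41*0.46^i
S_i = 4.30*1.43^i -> [4.3, 6.15, 8.79, 12.57, 17.98]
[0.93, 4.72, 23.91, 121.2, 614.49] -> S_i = 0.93*5.07^i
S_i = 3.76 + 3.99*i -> [3.76, 7.75, 11.74, 15.73, 19.72]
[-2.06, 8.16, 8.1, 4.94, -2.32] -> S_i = Random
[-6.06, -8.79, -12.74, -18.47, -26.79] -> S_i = -6.06*1.45^i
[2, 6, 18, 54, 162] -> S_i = 2*3^i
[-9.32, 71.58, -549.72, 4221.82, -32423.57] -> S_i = -9.32*(-7.68)^i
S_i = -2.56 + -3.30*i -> [-2.56, -5.86, -9.16, -12.46, -15.76]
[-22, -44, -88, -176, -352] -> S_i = -22*2^i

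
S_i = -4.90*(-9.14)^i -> [-4.9, 44.79, -409.34, 3741.4, -34196.44]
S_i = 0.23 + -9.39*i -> [0.23, -9.16, -18.55, -27.94, -37.33]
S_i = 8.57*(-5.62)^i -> [8.57, -48.16, 270.68, -1521.21, 8549.21]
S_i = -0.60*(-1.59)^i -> [-0.6, 0.95, -1.52, 2.41, -3.83]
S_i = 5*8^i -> [5, 40, 320, 2560, 20480]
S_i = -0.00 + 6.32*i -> [0.0, 6.32, 12.64, 18.96, 25.28]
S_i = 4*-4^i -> [4, -16, 64, -256, 1024]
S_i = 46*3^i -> [46, 138, 414, 1242, 3726]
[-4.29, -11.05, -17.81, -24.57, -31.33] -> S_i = -4.29 + -6.76*i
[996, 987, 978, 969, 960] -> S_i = 996 + -9*i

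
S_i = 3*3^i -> [3, 9, 27, 81, 243]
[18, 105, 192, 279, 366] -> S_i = 18 + 87*i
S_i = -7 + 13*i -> [-7, 6, 19, 32, 45]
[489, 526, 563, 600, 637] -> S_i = 489 + 37*i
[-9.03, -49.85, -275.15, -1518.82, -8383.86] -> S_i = -9.03*5.52^i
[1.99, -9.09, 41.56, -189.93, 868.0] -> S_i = 1.99*(-4.57)^i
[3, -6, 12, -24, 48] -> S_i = 3*-2^i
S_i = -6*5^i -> [-6, -30, -150, -750, -3750]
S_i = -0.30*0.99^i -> [-0.3, -0.3, -0.29, -0.29, -0.29]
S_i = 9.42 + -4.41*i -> [9.42, 5.01, 0.6, -3.81, -8.22]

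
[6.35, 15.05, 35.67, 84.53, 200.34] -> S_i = 6.35*2.37^i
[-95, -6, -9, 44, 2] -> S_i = Random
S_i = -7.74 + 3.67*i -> [-7.74, -4.07, -0.4, 3.27, 6.94]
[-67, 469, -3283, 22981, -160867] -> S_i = -67*-7^i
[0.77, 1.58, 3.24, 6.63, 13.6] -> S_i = 0.77*2.05^i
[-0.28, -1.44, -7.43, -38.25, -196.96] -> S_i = -0.28*5.15^i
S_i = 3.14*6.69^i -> [3.14, 21.01, 140.53, 940.17, 6289.76]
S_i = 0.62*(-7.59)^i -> [0.62, -4.71, 35.72, -271.09, 2057.59]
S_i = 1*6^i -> [1, 6, 36, 216, 1296]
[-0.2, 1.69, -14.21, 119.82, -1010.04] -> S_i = -0.20*(-8.43)^i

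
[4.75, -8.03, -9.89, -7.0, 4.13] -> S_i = Random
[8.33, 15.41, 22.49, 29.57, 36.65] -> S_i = 8.33 + 7.08*i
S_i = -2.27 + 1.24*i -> [-2.27, -1.03, 0.21, 1.45, 2.69]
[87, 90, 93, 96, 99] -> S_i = 87 + 3*i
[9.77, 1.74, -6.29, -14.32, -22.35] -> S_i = 9.77 + -8.03*i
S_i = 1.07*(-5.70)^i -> [1.07, -6.1, 34.76, -198.16, 1129.49]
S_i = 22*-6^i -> [22, -132, 792, -4752, 28512]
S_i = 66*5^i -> [66, 330, 1650, 8250, 41250]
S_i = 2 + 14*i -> [2, 16, 30, 44, 58]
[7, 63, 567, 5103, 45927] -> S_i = 7*9^i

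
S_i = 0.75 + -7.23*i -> [0.75, -6.48, -13.71, -20.94, -28.17]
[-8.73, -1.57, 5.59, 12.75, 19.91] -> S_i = -8.73 + 7.16*i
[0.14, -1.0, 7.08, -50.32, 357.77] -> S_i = 0.14*(-7.11)^i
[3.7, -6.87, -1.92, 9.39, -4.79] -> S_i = Random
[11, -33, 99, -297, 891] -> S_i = 11*-3^i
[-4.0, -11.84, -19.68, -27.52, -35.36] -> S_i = -4.00 + -7.84*i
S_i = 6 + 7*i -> [6, 13, 20, 27, 34]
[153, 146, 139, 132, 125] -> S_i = 153 + -7*i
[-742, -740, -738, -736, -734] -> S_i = -742 + 2*i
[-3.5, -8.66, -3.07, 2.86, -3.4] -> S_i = Random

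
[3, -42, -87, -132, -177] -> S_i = 3 + -45*i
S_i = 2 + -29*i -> [2, -27, -56, -85, -114]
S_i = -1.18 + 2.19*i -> [-1.18, 1.01, 3.2, 5.39, 7.58]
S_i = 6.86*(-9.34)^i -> [6.86, -64.07, 598.44, -5589.39, 52204.94]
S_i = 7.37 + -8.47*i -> [7.37, -1.1, -9.57, -18.04, -26.51]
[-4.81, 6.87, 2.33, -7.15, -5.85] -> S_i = Random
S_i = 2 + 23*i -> [2, 25, 48, 71, 94]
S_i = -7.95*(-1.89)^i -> [-7.95, 15.03, -28.4, 53.67, -101.44]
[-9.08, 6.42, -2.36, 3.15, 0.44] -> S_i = Random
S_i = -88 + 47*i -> [-88, -41, 6, 53, 100]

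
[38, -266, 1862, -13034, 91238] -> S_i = 38*-7^i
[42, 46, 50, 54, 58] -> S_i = 42 + 4*i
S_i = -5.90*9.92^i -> [-5.9, -58.53, -580.6, -5759.53, -57134.54]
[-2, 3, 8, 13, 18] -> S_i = -2 + 5*i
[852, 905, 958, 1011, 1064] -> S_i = 852 + 53*i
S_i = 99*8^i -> [99, 792, 6336, 50688, 405504]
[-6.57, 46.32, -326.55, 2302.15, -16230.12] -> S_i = -6.57*(-7.05)^i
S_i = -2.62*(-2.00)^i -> [-2.62, 5.24, -10.48, 20.96, -41.92]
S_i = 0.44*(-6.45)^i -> [0.44, -2.84, 18.31, -118.07, 761.54]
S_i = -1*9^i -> [-1, -9, -81, -729, -6561]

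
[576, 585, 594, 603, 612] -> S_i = 576 + 9*i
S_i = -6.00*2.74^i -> [-6.0, -16.44, -45.05, -123.42, -338.18]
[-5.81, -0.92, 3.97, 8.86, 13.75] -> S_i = -5.81 + 4.89*i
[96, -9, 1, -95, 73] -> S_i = Random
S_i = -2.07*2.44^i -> [-2.07, -5.05, -12.32, -30.07, -73.37]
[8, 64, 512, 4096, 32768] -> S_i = 8*8^i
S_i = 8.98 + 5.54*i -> [8.98, 14.52, 20.06, 25.6, 31.14]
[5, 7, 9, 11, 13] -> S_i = 5 + 2*i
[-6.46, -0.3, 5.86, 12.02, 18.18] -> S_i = -6.46 + 6.16*i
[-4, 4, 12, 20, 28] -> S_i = -4 + 8*i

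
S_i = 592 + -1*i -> [592, 591, 590, 589, 588]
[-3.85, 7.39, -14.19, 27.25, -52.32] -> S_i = -3.85*(-1.92)^i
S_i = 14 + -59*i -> [14, -45, -104, -163, -222]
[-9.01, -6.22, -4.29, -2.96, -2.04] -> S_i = -9.01*0.69^i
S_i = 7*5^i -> [7, 35, 175, 875, 4375]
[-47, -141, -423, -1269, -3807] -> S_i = -47*3^i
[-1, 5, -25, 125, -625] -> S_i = -1*-5^i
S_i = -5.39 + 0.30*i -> [-5.39, -5.09, -4.79, -4.49, -4.19]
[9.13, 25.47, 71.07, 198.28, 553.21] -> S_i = 9.13*2.79^i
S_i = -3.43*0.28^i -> [-3.43, -0.96, -0.27, -0.08, -0.02]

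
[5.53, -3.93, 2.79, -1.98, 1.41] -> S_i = 5.53*(-0.71)^i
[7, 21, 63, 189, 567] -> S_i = 7*3^i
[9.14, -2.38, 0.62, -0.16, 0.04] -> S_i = 9.14*(-0.26)^i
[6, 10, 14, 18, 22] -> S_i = 6 + 4*i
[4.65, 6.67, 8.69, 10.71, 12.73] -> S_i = 4.65 + 2.02*i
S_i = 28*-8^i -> [28, -224, 1792, -14336, 114688]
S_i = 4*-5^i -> [4, -20, 100, -500, 2500]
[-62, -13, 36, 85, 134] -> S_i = -62 + 49*i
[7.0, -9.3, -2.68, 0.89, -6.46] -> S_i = Random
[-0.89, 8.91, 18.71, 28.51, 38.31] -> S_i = -0.89 + 9.80*i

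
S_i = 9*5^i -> [9, 45, 225, 1125, 5625]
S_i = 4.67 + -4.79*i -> [4.67, -0.12, -4.91, -9.7, -14.49]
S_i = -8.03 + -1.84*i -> [-8.03, -9.87, -11.71, -13.55, -15.39]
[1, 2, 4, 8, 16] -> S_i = 1*2^i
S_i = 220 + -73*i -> [220, 147, 74, 1, -72]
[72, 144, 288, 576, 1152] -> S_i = 72*2^i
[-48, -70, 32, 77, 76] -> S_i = Random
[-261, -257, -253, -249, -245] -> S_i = -261 + 4*i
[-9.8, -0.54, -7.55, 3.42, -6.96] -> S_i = Random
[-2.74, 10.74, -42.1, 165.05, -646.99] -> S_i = -2.74*(-3.92)^i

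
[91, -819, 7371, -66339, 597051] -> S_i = 91*-9^i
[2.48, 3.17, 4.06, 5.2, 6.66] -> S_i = 2.48*1.28^i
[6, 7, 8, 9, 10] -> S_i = 6 + 1*i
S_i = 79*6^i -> [79, 474, 2844, 17064, 102384]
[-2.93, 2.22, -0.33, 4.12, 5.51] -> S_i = Random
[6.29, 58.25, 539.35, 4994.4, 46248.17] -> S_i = 6.29*9.26^i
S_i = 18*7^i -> [18, 126, 882, 6174, 43218]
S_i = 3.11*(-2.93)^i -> [3.11, -9.11, 26.7, -78.23, 229.21]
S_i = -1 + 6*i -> [-1, 5, 11, 17, 23]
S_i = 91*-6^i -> [91, -546, 3276, -19656, 117936]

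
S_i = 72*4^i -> [72, 288, 1152, 4608, 18432]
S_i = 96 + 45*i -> [96, 141, 186, 231, 276]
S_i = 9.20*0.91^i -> [9.2, 8.37, 7.62, 6.93, 6.31]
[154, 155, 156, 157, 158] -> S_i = 154 + 1*i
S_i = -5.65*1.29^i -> [-5.65, -7.29, -9.4, -12.13, -15.65]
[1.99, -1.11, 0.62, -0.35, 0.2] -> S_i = 1.99*(-0.56)^i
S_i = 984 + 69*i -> [984, 1053, 1122, 1191, 1260]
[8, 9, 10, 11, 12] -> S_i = 8 + 1*i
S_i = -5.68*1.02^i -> [-5.68, -5.79, -5.91, -6.03, -6.15]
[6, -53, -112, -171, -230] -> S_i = 6 + -59*i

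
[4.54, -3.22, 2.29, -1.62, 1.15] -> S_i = 4.54*(-0.71)^i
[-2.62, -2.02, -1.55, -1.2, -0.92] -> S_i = -2.62*0.77^i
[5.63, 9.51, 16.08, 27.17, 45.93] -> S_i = 5.63*1.69^i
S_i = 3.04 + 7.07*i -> [3.04, 10.11, 17.18, 24.25, 31.32]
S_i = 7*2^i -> [7, 14, 28, 56, 112]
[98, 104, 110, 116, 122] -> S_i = 98 + 6*i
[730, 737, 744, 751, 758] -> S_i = 730 + 7*i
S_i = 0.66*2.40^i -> [0.66, 1.58, 3.8, 9.12, 21.9]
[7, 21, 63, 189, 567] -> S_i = 7*3^i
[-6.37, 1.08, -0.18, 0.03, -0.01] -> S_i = -6.37*(-0.17)^i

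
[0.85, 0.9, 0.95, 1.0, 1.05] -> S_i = 0.85 + 0.05*i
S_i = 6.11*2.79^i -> [6.11, 17.05, 47.56, 132.69, 370.22]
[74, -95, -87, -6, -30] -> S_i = Random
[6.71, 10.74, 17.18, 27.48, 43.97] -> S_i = 6.71*1.60^i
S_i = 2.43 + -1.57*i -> [2.43, 0.86, -0.71, -2.28, -3.85]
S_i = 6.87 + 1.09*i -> [6.87, 7.96, 9.05, 10.14, 11.23]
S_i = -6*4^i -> [-6, -24, -96, -384, -1536]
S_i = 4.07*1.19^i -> [4.07, 4.84, 5.76, 6.86, 8.16]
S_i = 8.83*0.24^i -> [8.83, 2.12, 0.51, 0.12, 0.03]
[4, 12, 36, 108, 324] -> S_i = 4*3^i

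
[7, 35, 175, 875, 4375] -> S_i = 7*5^i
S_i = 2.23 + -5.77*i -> [2.23, -3.54, -9.31, -15.08, -20.85]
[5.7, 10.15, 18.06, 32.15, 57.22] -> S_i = 5.70*1.78^i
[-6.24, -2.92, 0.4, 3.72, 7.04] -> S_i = -6.24 + 3.32*i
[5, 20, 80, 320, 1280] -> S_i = 5*4^i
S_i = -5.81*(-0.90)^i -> [-5.81, 5.23, -4.71, 4.24, -3.81]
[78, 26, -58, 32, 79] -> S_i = Random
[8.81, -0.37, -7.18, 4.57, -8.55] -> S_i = Random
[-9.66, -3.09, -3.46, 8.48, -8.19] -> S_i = Random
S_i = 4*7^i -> [4, 28, 196, 1372, 9604]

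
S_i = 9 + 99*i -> [9, 108, 207, 306, 405]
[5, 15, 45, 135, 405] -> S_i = 5*3^i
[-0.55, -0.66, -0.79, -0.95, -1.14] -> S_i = -0.55*1.20^i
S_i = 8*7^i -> [8, 56, 392, 2744, 19208]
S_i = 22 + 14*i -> [22, 36, 50, 64, 78]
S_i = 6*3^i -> [6, 18, 54, 162, 486]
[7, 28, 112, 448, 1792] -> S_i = 7*4^i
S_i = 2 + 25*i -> [2, 27, 52, 77, 102]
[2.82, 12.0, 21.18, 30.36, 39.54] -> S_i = 2.82 + 9.18*i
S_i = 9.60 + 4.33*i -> [9.6, 13.93, 18.26, 22.59, 26.92]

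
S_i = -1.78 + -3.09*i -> [-1.78, -4.87, -7.96, -11.05, -14.14]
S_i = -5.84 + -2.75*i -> [-5.84, -8.59, -11.34, -14.09, -16.84]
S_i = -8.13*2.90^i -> [-8.13, -23.58, -68.37, -198.28, -575.02]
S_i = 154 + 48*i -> [154, 202, 250, 298, 346]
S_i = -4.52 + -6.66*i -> [-4.52, -11.18, -17.84, -24.5, -31.16]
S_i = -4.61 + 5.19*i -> [-4.61, 0.58, 5.77, 10.96, 16.15]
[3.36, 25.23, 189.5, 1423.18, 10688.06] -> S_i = 3.36*7.51^i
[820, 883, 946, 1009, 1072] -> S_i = 820 + 63*i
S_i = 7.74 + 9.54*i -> [7.74, 17.28, 26.82, 36.36, 45.9]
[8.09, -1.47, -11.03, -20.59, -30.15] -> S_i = 8.09 + -9.56*i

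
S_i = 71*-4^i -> [71, -284, 1136, -4544, 18176]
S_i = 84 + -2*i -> [84, 82, 80, 78, 76]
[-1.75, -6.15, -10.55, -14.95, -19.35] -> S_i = -1.75 + -4.40*i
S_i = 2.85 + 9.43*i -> [2.85, 12.28, 21.71, 31.14, 40.57]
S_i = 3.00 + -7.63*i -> [3.0, -4.63, -12.26, -19.89, -27.52]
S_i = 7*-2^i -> [7, -14, 28, -56, 112]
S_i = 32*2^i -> [32, 64, 128, 256, 512]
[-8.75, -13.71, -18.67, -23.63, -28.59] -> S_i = -8.75 + -4.96*i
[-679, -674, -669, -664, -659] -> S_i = -679 + 5*i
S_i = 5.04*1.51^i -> [5.04, 7.61, 11.49, 17.35, 26.2]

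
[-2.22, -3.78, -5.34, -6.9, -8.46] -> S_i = -2.22 + -1.56*i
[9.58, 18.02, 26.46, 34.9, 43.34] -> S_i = 9.58 + 8.44*i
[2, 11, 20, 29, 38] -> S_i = 2 + 9*i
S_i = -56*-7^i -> [-56, 392, -2744, 19208, -134456]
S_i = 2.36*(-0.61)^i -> [2.36, -1.44, 0.88, -0.54, 0.33]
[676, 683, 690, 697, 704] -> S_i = 676 + 7*i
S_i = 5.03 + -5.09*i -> [5.03, -0.06, -5.15, -10.24, -15.33]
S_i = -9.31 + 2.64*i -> [-9.31, -6.67, -4.03, -1.39, 1.25]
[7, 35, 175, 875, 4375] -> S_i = 7*5^i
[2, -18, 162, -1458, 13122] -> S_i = 2*-9^i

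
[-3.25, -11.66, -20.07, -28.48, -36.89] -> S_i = -3.25 + -8.41*i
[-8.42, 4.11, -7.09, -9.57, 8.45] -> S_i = Random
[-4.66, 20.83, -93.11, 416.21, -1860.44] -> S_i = -4.66*(-4.47)^i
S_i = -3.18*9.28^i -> [-3.18, -29.51, -273.86, -2541.39, -23584.08]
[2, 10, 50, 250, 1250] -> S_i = 2*5^i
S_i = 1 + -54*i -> [1, -53, -107, -161, -215]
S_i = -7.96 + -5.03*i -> [-7.96, -12.99, -18.02, -23.05, -28.08]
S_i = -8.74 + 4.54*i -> [-8.74, -4.2, 0.34, 4.88, 9.42]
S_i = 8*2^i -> [8, 16, 32, 64, 128]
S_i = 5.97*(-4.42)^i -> [5.97, -26.39, 116.63, -515.51, 2278.58]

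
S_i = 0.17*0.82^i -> [0.17, 0.14, 0.11, 0.09, 0.08]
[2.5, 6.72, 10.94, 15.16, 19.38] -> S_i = 2.50 + 4.22*i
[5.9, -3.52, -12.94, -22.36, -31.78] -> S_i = 5.90 + -9.42*i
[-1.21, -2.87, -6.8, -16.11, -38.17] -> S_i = -1.21*2.37^i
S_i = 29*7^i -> [29, 203, 1421, 9947, 69629]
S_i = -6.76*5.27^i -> [-6.76, -35.63, -187.74, -989.42, -5214.22]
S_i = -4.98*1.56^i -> [-4.98, -7.77, -12.12, -18.91, -29.49]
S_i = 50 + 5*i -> [50, 55, 60, 65, 70]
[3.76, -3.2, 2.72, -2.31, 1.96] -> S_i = 3.76*(-0.85)^i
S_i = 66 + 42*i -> [66, 108, 150, 192, 234]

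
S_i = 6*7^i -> [6, 42, 294, 2058, 14406]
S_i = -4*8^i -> [-4, -32, -256, -2048, -16384]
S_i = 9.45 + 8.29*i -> [9.45, 17.74, 26.03, 34.32, 42.61]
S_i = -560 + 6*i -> [-560, -554, -548, -542, -536]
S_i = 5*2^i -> [5, 10, 20, 40, 80]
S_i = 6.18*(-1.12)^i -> [6.18, -6.92, 7.75, -8.68, 9.72]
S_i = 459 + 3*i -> [459, 462, 465, 468, 471]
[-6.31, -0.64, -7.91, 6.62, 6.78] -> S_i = Random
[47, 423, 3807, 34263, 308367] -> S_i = 47*9^i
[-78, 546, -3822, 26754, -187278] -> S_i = -78*-7^i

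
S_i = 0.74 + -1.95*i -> [0.74, -1.21, -3.16, -5.11, -7.06]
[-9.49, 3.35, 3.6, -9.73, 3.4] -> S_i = Random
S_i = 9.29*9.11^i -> [9.29, 84.63, 771.0, 7023.78, 63986.63]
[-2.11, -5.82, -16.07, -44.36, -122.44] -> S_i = -2.11*2.76^i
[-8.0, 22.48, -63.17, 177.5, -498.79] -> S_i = -8.00*(-2.81)^i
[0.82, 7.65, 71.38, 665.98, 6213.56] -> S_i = 0.82*9.33^i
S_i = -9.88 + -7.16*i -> [-9.88, -17.04, -24.2, -31.36, -38.52]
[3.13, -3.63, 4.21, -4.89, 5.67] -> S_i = 3.13*(-1.16)^i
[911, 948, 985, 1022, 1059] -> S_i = 911 + 37*i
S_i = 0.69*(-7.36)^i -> [0.69, -5.08, 37.38, -275.09, 2024.7]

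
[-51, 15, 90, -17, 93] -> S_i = Random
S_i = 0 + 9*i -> [0, 9, 18, 27, 36]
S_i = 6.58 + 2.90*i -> [6.58, 9.48, 12.38, 15.28, 18.18]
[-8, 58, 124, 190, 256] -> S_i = -8 + 66*i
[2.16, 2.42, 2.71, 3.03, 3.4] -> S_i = 2.16*1.12^i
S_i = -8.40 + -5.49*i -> [-8.4, -13.89, -19.38, -24.87, -30.36]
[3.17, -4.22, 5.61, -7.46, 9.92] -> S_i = 3.17*(-1.33)^i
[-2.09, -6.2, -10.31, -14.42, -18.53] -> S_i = -2.09 + -4.11*i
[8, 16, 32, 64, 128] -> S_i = 8*2^i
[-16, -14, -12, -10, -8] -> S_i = -16 + 2*i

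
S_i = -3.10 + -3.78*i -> [-3.1, -6.88, -10.66, -14.44, -18.22]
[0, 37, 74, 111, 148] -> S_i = 0 + 37*i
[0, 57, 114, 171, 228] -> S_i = 0 + 57*i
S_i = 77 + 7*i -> [77, 84, 91, 98, 105]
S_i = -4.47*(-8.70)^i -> [-4.47, 38.89, -338.33, 2943.51, -25608.52]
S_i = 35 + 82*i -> [35, 117, 199, 281, 363]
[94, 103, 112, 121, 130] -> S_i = 94 + 9*i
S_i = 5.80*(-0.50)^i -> [5.8, -2.9, 1.45, -0.72, 0.36]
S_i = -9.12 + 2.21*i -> [-9.12, -6.91, -4.7, -2.49, -0.28]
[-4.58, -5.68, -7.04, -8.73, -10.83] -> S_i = -4.58*1.24^i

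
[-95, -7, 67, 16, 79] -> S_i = Random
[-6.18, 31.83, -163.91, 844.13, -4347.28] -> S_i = -6.18*(-5.15)^i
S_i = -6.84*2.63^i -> [-6.84, -17.99, -47.31, -124.43, -327.25]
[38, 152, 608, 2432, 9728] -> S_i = 38*4^i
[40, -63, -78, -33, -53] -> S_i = Random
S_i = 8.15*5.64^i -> [8.15, 45.97, 259.25, 1462.16, 8246.58]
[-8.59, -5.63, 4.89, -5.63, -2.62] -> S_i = Random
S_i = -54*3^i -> [-54, -162, -486, -1458, -4374]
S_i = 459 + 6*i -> [459, 465, 471, 477, 483]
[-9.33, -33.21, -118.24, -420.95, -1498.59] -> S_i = -9.33*3.56^i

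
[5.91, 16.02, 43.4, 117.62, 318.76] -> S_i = 5.91*2.71^i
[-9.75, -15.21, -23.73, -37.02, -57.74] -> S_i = -9.75*1.56^i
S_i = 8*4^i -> [8, 32, 128, 512, 2048]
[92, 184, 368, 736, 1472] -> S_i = 92*2^i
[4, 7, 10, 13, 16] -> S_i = 4 + 3*i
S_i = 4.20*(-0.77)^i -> [4.2, -3.23, 2.49, -1.92, 1.48]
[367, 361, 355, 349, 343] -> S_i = 367 + -6*i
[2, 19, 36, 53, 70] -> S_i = 2 + 17*i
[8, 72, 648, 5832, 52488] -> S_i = 8*9^i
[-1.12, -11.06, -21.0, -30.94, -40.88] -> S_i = -1.12 + -9.94*i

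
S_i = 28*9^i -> [28, 252, 2268, 20412, 183708]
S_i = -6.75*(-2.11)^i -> [-6.75, 14.24, -30.05, 63.41, -133.79]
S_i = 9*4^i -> [9, 36, 144, 576, 2304]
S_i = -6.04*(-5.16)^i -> [-6.04, 31.17, -160.82, 829.82, -4281.89]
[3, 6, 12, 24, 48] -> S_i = 3*2^i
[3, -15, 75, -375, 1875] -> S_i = 3*-5^i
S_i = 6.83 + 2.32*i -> [6.83, 9.15, 11.47, 13.79, 16.11]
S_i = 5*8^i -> [5, 40, 320, 2560, 20480]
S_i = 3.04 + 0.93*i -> [3.04, 3.97, 4.9, 5.83, 6.76]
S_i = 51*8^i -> [51, 408, 3264, 26112, 208896]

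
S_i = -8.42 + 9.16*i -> [-8.42, 0.74, 9.9, 19.06, 28.22]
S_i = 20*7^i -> [20, 140, 980, 6860, 48020]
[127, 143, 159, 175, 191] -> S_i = 127 + 16*i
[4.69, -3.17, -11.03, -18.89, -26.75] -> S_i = 4.69 + -7.86*i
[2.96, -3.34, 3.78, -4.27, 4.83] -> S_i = 2.96*(-1.13)^i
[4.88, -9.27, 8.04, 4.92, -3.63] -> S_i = Random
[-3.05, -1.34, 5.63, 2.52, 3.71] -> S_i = Random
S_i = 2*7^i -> [2, 14, 98, 686, 4802]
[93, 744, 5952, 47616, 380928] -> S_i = 93*8^i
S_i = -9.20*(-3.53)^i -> [-9.2, 32.48, -114.64, 404.68, -1428.52]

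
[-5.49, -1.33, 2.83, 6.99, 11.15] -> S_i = -5.49 + 4.16*i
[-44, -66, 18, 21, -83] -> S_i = Random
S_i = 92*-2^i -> [92, -184, 368, -736, 1472]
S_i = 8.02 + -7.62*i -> [8.02, 0.4, -7.22, -14.84, -22.46]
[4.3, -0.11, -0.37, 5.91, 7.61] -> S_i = Random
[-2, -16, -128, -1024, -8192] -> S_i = -2*8^i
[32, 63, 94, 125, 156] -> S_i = 32 + 31*i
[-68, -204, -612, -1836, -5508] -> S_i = -68*3^i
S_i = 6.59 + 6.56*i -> [6.59, 13.15, 19.71, 26.27, 32.83]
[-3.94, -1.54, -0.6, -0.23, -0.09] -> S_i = -3.94*0.39^i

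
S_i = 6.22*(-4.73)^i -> [6.22, -29.42, 139.16, -658.22, 3113.4]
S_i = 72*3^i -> [72, 216, 648, 1944, 5832]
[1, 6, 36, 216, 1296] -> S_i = 1*6^i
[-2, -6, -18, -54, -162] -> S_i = -2*3^i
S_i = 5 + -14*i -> [5, -9, -23, -37, -51]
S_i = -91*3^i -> [-91, -273, -819, -2457, -7371]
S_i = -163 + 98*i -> [-163, -65, 33, 131, 229]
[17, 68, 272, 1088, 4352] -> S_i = 17*4^i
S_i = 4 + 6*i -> [4, 10, 16, 22, 28]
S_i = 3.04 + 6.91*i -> [3.04, 9.95, 16.86, 23.77, 30.68]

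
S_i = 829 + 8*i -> [829, 837, 845, 853, 861]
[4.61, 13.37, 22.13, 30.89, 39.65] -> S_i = 4.61 + 8.76*i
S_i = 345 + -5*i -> [345, 340, 335, 330, 325]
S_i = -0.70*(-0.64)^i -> [-0.7, 0.45, -0.29, 0.18, -0.12]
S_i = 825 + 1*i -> [825, 826, 827, 828, 829]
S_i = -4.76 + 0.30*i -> [-4.76, -4.46, -4.16, -3.86, -3.56]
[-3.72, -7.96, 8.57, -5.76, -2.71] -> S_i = Random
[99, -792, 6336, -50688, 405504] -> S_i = 99*-8^i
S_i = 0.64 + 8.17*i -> [0.64, 8.81, 16.98, 25.15, 33.32]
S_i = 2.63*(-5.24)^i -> [2.63, -13.78, 72.21, -378.4, 1982.81]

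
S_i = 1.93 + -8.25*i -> [1.93, -6.32, -14.57, -22.82, -31.07]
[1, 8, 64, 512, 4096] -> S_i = 1*8^i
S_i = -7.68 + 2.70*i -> [-7.68, -4.98, -2.28, 0.42, 3.12]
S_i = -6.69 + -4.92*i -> [-6.69, -11.61, -16.53, -21.45, -26.37]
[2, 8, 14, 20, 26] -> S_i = 2 + 6*i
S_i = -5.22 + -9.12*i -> [-5.22, -14.34, -23.46, -32.58, -41.7]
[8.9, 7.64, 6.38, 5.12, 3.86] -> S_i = 8.90 + -1.26*i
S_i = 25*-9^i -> [25, -225, 2025, -18225, 164025]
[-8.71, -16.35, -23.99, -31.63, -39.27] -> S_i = -8.71 + -7.64*i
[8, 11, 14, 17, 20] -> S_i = 8 + 3*i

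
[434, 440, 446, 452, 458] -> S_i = 434 + 6*i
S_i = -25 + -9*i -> [-25, -34, -43, -52, -61]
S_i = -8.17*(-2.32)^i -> [-8.17, 18.95, -43.97, 102.02, -236.69]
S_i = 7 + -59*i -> [7, -52, -111, -170, -229]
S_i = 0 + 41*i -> [0, 41, 82, 123, 164]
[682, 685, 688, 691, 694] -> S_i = 682 + 3*i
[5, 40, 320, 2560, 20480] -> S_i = 5*8^i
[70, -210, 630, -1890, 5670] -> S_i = 70*-3^i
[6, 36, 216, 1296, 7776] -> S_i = 6*6^i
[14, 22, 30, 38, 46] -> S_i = 14 + 8*i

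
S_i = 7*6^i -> [7, 42, 252, 1512, 9072]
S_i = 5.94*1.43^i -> [5.94, 8.49, 12.15, 17.37, 24.84]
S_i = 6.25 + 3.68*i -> [6.25, 9.93, 13.61, 17.29, 20.97]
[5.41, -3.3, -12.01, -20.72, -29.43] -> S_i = 5.41 + -8.71*i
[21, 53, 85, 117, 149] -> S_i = 21 + 32*i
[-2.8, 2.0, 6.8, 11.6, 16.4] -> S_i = -2.80 + 4.80*i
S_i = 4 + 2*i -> [4, 6, 8, 10, 12]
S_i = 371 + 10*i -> [371, 381, 391, 401, 411]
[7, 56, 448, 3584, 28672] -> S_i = 7*8^i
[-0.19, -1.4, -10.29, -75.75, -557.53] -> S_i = -0.19*7.36^i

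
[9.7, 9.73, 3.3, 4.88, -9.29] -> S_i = Random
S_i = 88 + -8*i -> [88, 80, 72, 64, 56]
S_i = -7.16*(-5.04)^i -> [-7.16, 36.09, -181.88, 916.65, -4619.93]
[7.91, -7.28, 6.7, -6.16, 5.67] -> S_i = 7.91*(-0.92)^i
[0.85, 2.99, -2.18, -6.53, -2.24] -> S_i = Random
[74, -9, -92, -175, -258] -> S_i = 74 + -83*i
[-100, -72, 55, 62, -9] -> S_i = Random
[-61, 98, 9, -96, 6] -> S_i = Random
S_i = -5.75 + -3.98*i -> [-5.75, -9.73, -13.71, -17.69, -21.67]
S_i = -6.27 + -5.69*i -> [-6.27, -11.96, -17.65, -23.34, -29.03]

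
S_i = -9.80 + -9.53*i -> [-9.8, -19.33, -28.86, -38.39, -47.92]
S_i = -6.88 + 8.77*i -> [-6.88, 1.89, 10.66, 19.43, 28.2]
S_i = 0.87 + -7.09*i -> [0.87, -6.22, -13.31, -20.4, -27.49]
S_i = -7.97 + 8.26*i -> [-7.97, 0.29, 8.55, 16.81, 25.07]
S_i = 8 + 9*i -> [8, 17, 26, 35, 44]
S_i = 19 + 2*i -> [19, 21, 23, 25, 27]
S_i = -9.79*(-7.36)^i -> [-9.79, 72.05, -530.32, 3903.16, -28727.24]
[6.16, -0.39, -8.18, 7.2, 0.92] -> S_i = Random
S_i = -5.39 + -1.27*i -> [-5.39, -6.66, -7.93, -9.2, -10.47]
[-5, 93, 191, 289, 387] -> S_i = -5 + 98*i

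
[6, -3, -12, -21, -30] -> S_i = 6 + -9*i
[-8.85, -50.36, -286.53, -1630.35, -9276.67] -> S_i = -8.85*5.69^i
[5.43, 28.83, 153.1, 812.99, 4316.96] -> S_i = 5.43*5.31^i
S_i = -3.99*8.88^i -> [-3.99, -35.43, -314.63, -2793.91, -24809.89]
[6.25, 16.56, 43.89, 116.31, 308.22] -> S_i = 6.25*2.65^i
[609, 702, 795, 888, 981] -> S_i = 609 + 93*i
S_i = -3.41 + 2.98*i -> [-3.41, -0.43, 2.55, 5.53, 8.51]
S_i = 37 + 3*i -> [37, 40, 43, 46, 49]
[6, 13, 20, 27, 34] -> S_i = 6 + 7*i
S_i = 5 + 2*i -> [5, 7, 9, 11, 13]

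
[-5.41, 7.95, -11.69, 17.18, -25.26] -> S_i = -5.41*(-1.47)^i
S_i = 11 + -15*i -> [11, -4, -19, -34, -49]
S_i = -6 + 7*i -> [-6, 1, 8, 15, 22]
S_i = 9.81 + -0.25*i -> [9.81, 9.56, 9.31, 9.06, 8.81]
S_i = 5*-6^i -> [5, -30, 180, -1080, 6480]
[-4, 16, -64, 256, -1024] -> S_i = -4*-4^i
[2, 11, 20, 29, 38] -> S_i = 2 + 9*i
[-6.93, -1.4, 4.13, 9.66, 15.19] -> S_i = -6.93 + 5.53*i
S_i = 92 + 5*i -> [92, 97, 102, 107, 112]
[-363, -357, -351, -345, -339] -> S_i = -363 + 6*i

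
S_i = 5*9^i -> [5, 45, 405, 3645, 32805]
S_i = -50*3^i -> [-50, -150, -450, -1350, -4050]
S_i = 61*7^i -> [61, 427, 2989, 20923, 146461]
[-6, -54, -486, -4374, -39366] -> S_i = -6*9^i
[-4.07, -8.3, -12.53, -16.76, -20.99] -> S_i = -4.07 + -4.23*i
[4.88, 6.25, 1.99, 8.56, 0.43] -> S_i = Random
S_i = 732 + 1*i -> [732, 733, 734, 735, 736]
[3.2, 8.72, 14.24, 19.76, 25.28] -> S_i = 3.20 + 5.52*i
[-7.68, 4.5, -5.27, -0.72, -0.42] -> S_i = Random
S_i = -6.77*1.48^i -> [-6.77, -10.02, -14.83, -21.95, -32.48]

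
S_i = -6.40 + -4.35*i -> [-6.4, -10.75, -15.1, -19.45, -23.8]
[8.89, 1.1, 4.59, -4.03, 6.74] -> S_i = Random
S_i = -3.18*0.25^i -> [-3.18, -0.8, -0.2, -0.05, -0.01]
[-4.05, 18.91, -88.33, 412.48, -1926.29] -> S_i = -4.05*(-4.67)^i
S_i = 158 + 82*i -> [158, 240, 322, 404, 486]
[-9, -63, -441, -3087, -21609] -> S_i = -9*7^i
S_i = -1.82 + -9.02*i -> [-1.82, -10.84, -19.86, -28.88, -37.9]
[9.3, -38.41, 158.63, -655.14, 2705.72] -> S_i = 9.30*(-4.13)^i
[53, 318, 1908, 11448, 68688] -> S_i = 53*6^i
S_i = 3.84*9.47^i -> [3.84, 36.36, 344.37, 3261.23, 30883.83]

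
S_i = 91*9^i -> [91, 819, 7371, 66339, 597051]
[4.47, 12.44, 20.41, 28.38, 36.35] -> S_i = 4.47 + 7.97*i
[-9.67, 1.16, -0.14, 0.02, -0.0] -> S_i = -9.67*(-0.12)^i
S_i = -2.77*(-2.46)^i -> [-2.77, 6.81, -16.76, 41.24, -101.44]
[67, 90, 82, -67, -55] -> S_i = Random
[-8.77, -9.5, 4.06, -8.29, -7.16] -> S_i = Random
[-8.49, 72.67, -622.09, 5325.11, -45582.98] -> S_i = -8.49*(-8.56)^i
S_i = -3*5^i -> [-3, -15, -75, -375, -1875]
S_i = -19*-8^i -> [-19, 152, -1216, 9728, -77824]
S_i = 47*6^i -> [47, 282, 1692, 10152, 60912]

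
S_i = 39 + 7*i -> [39, 46, 53, 60, 67]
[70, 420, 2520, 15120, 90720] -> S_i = 70*6^i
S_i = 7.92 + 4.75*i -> [7.92, 12.67, 17.42, 22.17, 26.92]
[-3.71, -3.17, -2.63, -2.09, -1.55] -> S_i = -3.71 + 0.54*i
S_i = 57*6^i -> [57, 342, 2052, 12312, 73872]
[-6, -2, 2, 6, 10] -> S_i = -6 + 4*i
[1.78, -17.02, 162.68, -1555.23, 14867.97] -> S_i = 1.78*(-9.56)^i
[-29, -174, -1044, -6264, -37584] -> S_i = -29*6^i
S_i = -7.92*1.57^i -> [-7.92, -12.43, -19.52, -30.65, -48.12]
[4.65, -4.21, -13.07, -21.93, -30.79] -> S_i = 4.65 + -8.86*i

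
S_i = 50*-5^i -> [50, -250, 1250, -6250, 31250]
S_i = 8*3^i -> [8, 24, 72, 216, 648]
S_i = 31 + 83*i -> [31, 114, 197, 280, 363]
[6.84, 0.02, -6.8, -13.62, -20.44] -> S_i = 6.84 + -6.82*i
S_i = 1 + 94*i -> [1, 95, 189, 283, 377]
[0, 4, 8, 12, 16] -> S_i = 0 + 4*i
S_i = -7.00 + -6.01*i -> [-7.0, -13.01, -19.02, -25.03, -31.04]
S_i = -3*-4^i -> [-3, 12, -48, 192, -768]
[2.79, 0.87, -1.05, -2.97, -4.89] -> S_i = 2.79 + -1.92*i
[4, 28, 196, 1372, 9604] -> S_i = 4*7^i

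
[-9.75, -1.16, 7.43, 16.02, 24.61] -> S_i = -9.75 + 8.59*i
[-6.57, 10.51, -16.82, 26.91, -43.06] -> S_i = -6.57*(-1.60)^i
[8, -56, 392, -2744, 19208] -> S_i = 8*-7^i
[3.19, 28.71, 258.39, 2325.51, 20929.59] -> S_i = 3.19*9.00^i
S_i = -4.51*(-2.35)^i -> [-4.51, 10.6, -24.91, 58.53, -137.55]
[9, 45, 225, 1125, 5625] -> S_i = 9*5^i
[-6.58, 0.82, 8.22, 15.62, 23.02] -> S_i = -6.58 + 7.40*i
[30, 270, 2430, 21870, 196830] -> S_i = 30*9^i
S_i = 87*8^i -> [87, 696, 5568, 44544, 356352]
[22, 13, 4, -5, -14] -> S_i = 22 + -9*i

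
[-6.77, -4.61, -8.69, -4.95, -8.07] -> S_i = Random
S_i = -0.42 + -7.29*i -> [-0.42, -7.71, -15.0, -22.29, -29.58]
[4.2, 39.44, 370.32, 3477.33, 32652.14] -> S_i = 4.20*9.39^i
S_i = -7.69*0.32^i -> [-7.69, -2.46, -0.79, -0.25, -0.08]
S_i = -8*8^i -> [-8, -64, -512, -4096, -32768]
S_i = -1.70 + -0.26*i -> [-1.7, -1.96, -2.22, -2.48, -2.74]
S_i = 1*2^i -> [1, 2, 4, 8, 16]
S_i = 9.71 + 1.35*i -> [9.71, 11.06, 12.41, 13.76, 15.11]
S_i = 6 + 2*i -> [6, 8, 10, 12, 14]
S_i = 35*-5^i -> [35, -175, 875, -4375, 21875]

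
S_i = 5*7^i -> [5, 35, 245, 1715, 12005]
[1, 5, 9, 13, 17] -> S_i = 1 + 4*i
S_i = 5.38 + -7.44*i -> [5.38, -2.06, -9.5, -16.94, -24.38]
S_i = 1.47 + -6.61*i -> [1.47, -5.14, -11.75, -18.36, -24.97]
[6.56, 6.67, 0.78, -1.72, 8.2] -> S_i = Random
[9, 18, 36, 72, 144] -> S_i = 9*2^i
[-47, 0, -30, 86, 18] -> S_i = Random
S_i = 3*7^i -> [3, 21, 147, 1029, 7203]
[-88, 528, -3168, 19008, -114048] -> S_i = -88*-6^i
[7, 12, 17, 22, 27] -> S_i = 7 + 5*i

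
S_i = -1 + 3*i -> [-1, 2, 5, 8, 11]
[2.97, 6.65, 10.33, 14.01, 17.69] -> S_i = 2.97 + 3.68*i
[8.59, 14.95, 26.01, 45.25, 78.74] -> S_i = 8.59*1.74^i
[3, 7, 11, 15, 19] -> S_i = 3 + 4*i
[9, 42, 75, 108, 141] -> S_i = 9 + 33*i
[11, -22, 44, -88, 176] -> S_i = 11*-2^i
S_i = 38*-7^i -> [38, -266, 1862, -13034, 91238]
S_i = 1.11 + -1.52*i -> [1.11, -0.41, -1.93, -3.45, -4.97]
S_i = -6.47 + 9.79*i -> [-6.47, 3.32, 13.11, 22.9, 32.69]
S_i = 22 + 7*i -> [22, 29, 36, 43, 50]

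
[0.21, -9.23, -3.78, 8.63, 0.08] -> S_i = Random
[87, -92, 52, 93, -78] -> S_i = Random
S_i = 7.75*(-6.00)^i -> [7.75, -46.5, 279.0, -1674.0, 10044.0]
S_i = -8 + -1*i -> [-8, -9, -10, -11, -12]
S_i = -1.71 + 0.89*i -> [-1.71, -0.82, 0.07, 0.96, 1.85]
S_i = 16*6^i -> [16, 96, 576, 3456, 20736]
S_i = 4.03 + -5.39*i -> [4.03, -1.36, -6.75, -12.14, -17.53]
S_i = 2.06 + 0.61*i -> [2.06, 2.67, 3.28, 3.89, 4.5]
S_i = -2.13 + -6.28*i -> [-2.13, -8.41, -14.69, -20.97, -27.25]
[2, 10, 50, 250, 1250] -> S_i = 2*5^i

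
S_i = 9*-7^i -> [9, -63, 441, -3087, 21609]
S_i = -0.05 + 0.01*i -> [-0.05, -0.04, -0.03, -0.02, -0.01]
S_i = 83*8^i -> [83, 664, 5312, 42496, 339968]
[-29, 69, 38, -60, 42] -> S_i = Random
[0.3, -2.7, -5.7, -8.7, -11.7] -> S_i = 0.30 + -3.00*i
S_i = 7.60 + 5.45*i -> [7.6, 13.05, 18.5, 23.95, 29.4]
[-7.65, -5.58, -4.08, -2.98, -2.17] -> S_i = -7.65*0.73^i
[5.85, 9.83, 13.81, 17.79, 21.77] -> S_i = 5.85 + 3.98*i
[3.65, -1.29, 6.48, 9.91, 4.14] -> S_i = Random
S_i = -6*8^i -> [-6, -48, -384, -3072, -24576]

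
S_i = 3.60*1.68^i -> [3.6, 6.05, 10.16, 17.07, 28.68]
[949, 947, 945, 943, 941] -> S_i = 949 + -2*i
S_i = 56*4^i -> [56, 224, 896, 3584, 14336]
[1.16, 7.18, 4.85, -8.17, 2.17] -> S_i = Random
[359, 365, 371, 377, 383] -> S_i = 359 + 6*i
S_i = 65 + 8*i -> [65, 73, 81, 89, 97]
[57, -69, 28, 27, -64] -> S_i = Random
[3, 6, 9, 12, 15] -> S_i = 3 + 3*i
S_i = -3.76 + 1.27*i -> [-3.76, -2.49, -1.22, 0.05, 1.32]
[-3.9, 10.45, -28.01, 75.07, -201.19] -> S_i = -3.90*(-2.68)^i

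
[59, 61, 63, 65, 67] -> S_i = 59 + 2*i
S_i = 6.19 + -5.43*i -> [6.19, 0.76, -4.67, -10.1, -15.53]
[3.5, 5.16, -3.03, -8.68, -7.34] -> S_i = Random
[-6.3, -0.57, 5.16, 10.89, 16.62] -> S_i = -6.30 + 5.73*i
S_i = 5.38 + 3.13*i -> [5.38, 8.51, 11.64, 14.77, 17.9]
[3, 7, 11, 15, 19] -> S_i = 3 + 4*i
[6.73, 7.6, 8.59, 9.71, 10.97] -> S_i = 6.73*1.13^i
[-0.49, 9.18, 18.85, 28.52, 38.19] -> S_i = -0.49 + 9.67*i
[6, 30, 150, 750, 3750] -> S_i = 6*5^i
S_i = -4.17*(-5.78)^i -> [-4.17, 24.1, -139.31, 805.23, -4654.23]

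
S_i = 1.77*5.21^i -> [1.77, 9.22, 48.05, 250.31, 1304.14]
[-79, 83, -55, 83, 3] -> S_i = Random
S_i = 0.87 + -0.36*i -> [0.87, 0.51, 0.15, -0.21, -0.57]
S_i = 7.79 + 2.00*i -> [7.79, 9.79, 11.79, 13.79, 15.79]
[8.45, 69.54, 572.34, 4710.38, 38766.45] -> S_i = 8.45*8.23^i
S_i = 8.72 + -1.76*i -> [8.72, 6.96, 5.2, 3.44, 1.68]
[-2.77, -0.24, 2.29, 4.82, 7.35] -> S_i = -2.77 + 2.53*i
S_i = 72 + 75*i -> [72, 147, 222, 297, 372]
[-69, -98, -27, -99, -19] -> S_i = Random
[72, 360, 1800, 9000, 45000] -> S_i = 72*5^i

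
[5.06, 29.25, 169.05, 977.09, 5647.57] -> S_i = 5.06*5.78^i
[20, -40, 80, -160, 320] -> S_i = 20*-2^i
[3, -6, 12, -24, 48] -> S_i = 3*-2^i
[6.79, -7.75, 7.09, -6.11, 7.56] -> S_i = Random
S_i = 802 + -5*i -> [802, 797, 792, 787, 782]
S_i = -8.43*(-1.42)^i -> [-8.43, 11.97, -17.0, 24.14, -34.28]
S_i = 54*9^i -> [54, 486, 4374, 39366, 354294]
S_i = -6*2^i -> [-6, -12, -24, -48, -96]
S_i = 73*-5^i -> [73, -365, 1825, -9125, 45625]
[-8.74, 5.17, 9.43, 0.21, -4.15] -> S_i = Random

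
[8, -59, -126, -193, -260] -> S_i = 8 + -67*i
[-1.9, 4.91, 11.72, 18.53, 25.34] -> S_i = -1.90 + 6.81*i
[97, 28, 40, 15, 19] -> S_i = Random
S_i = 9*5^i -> [9, 45, 225, 1125, 5625]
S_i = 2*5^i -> [2, 10, 50, 250, 1250]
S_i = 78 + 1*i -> [78, 79, 80, 81, 82]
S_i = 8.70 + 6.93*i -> [8.7, 15.63, 22.56, 29.49, 36.42]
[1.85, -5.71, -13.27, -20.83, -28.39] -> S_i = 1.85 + -7.56*i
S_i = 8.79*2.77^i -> [8.79, 24.35, 67.44, 186.82, 517.5]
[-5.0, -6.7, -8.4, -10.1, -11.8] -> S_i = -5.00 + -1.70*i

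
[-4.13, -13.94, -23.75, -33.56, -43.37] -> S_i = -4.13 + -9.81*i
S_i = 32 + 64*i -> [32, 96, 160, 224, 288]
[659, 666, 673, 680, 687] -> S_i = 659 + 7*i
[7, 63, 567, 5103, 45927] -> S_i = 7*9^i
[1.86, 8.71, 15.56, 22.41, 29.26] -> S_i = 1.86 + 6.85*i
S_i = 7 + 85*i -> [7, 92, 177, 262, 347]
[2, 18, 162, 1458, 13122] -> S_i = 2*9^i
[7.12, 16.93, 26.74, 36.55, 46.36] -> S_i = 7.12 + 9.81*i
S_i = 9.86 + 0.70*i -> [9.86, 10.56, 11.26, 11.96, 12.66]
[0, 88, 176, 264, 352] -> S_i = 0 + 88*i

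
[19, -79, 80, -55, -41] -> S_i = Random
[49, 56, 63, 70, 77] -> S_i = 49 + 7*i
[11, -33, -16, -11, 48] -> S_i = Random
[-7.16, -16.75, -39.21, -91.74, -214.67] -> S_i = -7.16*2.34^i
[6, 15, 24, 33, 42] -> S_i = 6 + 9*i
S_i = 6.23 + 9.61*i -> [6.23, 15.84, 25.45, 35.06, 44.67]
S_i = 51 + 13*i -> [51, 64, 77, 90, 103]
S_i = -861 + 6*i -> [-861, -855, -849, -843, -837]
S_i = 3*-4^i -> [3, -12, 48, -192, 768]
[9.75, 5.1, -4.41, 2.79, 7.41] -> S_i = Random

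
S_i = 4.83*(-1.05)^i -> [4.83, -5.07, 5.33, -5.59, 5.87]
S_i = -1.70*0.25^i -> [-1.7, -0.42, -0.11, -0.03, -0.01]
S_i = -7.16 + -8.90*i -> [-7.16, -16.06, -24.96, -33.86, -42.76]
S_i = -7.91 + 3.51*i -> [-7.91, -4.4, -0.89, 2.62, 6.13]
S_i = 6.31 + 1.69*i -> [6.31, 8.0, 9.69, 11.38, 13.07]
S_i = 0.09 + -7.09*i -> [0.09, -7.0, -14.09, -21.18, -28.27]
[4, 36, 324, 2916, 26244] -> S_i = 4*9^i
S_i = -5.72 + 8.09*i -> [-5.72, 2.37, 10.46, 18.55, 26.64]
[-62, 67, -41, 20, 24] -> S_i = Random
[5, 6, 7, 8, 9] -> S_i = 5 + 1*i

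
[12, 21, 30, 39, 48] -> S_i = 12 + 9*i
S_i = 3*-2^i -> [3, -6, 12, -24, 48]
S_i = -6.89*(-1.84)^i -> [-6.89, 12.68, -23.33, 42.92, -78.98]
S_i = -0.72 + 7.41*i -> [-0.72, 6.69, 14.1, 21.51, 28.92]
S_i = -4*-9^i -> [-4, 36, -324, 2916, -26244]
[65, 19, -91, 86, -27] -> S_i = Random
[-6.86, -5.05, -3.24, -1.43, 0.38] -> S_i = -6.86 + 1.81*i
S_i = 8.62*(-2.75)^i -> [8.62, -23.7, 65.19, -179.27, 492.99]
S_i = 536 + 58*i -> [536, 594, 652, 710, 768]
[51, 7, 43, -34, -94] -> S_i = Random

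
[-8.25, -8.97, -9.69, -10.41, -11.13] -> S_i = -8.25 + -0.72*i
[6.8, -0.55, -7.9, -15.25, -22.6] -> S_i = 6.80 + -7.35*i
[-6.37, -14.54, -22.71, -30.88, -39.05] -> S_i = -6.37 + -8.17*i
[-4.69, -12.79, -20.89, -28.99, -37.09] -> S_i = -4.69 + -8.10*i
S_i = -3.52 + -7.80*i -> [-3.52, -11.32, -19.12, -26.92, -34.72]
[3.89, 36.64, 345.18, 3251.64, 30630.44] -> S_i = 3.89*9.42^i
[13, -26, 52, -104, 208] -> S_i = 13*-2^i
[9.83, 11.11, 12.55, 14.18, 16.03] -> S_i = 9.83*1.13^i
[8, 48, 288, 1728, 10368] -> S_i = 8*6^i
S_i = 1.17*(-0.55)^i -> [1.17, -0.64, 0.35, -0.19, 0.11]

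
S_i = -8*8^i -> [-8, -64, -512, -4096, -32768]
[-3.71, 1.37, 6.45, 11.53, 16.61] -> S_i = -3.71 + 5.08*i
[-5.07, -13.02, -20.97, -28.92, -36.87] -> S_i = -5.07 + -7.95*i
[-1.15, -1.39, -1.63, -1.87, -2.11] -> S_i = -1.15 + -0.24*i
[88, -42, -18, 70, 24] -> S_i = Random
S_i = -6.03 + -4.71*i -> [-6.03, -10.74, -15.45, -20.16, -24.87]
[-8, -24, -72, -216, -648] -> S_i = -8*3^i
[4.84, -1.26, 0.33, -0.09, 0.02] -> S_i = 4.84*(-0.26)^i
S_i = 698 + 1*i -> [698, 699, 700, 701, 702]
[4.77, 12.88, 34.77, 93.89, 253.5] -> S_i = 4.77*2.70^i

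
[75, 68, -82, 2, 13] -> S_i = Random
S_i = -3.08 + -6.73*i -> [-3.08, -9.81, -16.54, -23.27, -30.0]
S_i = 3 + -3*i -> [3, 0, -3, -6, -9]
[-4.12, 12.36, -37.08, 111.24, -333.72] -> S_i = -4.12*(-3.00)^i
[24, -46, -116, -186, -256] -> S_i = 24 + -70*i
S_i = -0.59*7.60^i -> [-0.59, -4.48, -34.08, -259.0, -1968.37]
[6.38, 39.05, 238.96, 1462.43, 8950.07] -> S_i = 6.38*6.12^i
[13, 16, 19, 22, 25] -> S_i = 13 + 3*i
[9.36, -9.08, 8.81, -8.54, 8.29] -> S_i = 9.36*(-0.97)^i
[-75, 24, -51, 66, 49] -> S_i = Random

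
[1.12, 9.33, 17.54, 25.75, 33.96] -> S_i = 1.12 + 8.21*i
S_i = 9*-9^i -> [9, -81, 729, -6561, 59049]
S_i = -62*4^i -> [-62, -248, -992, -3968, -15872]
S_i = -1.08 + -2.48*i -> [-1.08, -3.56, -6.04, -8.52, -11.0]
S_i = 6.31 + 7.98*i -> [6.31, 14.29, 22.27, 30.25, 38.23]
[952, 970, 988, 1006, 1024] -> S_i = 952 + 18*i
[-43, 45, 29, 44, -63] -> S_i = Random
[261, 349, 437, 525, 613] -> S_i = 261 + 88*i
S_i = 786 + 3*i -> [786, 789, 792, 795, 798]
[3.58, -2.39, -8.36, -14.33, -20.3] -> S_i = 3.58 + -5.97*i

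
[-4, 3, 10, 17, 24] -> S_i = -4 + 7*i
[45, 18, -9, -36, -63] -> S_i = 45 + -27*i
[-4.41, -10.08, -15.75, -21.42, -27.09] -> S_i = -4.41 + -5.67*i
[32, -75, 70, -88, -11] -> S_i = Random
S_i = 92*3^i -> [92, 276, 828, 2484, 7452]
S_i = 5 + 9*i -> [5, 14, 23, 32, 41]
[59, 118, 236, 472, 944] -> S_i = 59*2^i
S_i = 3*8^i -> [3, 24, 192, 1536, 12288]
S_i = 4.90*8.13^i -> [4.9, 39.84, 323.87, 2633.1, 21407.12]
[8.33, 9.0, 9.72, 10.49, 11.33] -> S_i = 8.33*1.08^i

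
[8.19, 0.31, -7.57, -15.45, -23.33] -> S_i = 8.19 + -7.88*i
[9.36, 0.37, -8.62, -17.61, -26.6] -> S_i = 9.36 + -8.99*i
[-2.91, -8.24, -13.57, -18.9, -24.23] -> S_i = -2.91 + -5.33*i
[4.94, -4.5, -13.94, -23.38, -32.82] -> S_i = 4.94 + -9.44*i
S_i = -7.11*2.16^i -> [-7.11, -15.36, -33.17, -71.65, -154.77]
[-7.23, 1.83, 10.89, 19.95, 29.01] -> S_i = -7.23 + 9.06*i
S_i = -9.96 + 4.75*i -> [-9.96, -5.21, -0.46, 4.29, 9.04]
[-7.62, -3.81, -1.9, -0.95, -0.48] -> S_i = -7.62*0.50^i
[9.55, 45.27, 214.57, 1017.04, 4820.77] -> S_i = 9.55*4.74^i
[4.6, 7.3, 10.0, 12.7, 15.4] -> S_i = 4.60 + 2.70*i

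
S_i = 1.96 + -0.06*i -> [1.96, 1.9, 1.84, 1.78, 1.72]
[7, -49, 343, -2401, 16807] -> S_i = 7*-7^i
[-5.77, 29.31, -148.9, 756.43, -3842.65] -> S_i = -5.77*(-5.08)^i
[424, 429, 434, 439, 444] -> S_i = 424 + 5*i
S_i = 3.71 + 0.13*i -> [3.71, 3.84, 3.97, 4.1, 4.23]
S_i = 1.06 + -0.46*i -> [1.06, 0.6, 0.14, -0.32, -0.78]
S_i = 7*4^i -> [7, 28, 112, 448, 1792]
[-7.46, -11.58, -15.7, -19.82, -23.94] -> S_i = -7.46 + -4.12*i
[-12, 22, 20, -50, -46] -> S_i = Random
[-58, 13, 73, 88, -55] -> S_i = Random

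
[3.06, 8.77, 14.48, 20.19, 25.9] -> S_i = 3.06 + 5.71*i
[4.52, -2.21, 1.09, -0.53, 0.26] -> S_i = 4.52*(-0.49)^i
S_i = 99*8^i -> [99, 792, 6336, 50688, 405504]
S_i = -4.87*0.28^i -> [-4.87, -1.36, -0.38, -0.11, -0.03]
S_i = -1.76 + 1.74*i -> [-1.76, -0.02, 1.72, 3.46, 5.2]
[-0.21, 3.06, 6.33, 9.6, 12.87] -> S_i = -0.21 + 3.27*i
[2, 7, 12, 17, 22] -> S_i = 2 + 5*i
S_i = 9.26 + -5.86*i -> [9.26, 3.4, -2.46, -8.32, -14.18]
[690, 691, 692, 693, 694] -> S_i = 690 + 1*i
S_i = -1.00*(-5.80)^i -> [-1.0, 5.8, -33.64, 195.11, -1131.65]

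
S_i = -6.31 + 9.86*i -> [-6.31, 3.55, 13.41, 23.27, 33.13]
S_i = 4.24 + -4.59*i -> [4.24, -0.35, -4.94, -9.53, -14.12]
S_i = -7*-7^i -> [-7, 49, -343, 2401, -16807]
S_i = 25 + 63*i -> [25, 88, 151, 214, 277]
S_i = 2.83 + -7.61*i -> [2.83, -4.78, -12.39, -20.0, -27.61]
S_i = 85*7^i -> [85, 595, 4165, 29155, 204085]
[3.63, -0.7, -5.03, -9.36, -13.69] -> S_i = 3.63 + -4.33*i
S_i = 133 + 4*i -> [133, 137, 141, 145, 149]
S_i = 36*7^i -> [36, 252, 1764, 12348, 86436]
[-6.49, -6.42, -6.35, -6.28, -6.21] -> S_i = -6.49 + 0.07*i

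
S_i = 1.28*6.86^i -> [1.28, 8.78, 60.24, 413.22, 2834.7]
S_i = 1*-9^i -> [1, -9, 81, -729, 6561]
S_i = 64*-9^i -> [64, -576, 5184, -46656, 419904]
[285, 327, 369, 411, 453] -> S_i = 285 + 42*i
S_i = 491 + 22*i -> [491, 513, 535, 557, 579]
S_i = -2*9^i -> [-2, -18, -162, -1458, -13122]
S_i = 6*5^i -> [6, 30, 150, 750, 3750]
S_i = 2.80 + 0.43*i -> [2.8, 3.23, 3.66, 4.09, 4.52]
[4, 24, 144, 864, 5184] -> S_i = 4*6^i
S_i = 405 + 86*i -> [405, 491, 577, 663, 749]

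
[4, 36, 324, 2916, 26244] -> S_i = 4*9^i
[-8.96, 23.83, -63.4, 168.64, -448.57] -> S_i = -8.96*(-2.66)^i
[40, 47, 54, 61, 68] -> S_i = 40 + 7*i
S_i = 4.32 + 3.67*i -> [4.32, 7.99, 11.66, 15.33, 19.0]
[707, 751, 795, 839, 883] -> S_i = 707 + 44*i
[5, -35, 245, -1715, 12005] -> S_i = 5*-7^i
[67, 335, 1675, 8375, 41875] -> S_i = 67*5^i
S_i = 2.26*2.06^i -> [2.26, 4.66, 9.59, 19.76, 40.7]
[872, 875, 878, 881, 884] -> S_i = 872 + 3*i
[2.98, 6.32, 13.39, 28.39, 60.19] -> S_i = 2.98*2.12^i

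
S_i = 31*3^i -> [31, 93, 279, 837, 2511]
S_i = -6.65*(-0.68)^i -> [-6.65, 4.52, -3.07, 2.09, -1.42]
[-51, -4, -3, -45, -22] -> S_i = Random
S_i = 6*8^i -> [6, 48, 384, 3072, 24576]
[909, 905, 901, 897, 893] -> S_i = 909 + -4*i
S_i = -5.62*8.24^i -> [-5.62, -46.31, -381.58, -3144.26, -25908.67]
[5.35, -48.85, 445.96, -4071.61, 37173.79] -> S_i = 5.35*(-9.13)^i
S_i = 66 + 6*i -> [66, 72, 78, 84, 90]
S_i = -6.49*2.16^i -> [-6.49, -14.02, -30.28, -65.4, -141.27]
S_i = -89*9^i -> [-89, -801, -7209, -64881, -583929]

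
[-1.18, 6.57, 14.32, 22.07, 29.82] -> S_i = -1.18 + 7.75*i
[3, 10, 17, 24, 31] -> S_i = 3 + 7*i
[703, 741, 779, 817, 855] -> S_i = 703 + 38*i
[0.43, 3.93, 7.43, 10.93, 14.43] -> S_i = 0.43 + 3.50*i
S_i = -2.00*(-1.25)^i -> [-2.0, 2.5, -3.12, 3.91, -4.88]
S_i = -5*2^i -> [-5, -10, -20, -40, -80]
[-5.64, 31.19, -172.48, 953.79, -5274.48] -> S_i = -5.64*(-5.53)^i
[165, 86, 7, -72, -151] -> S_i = 165 + -79*i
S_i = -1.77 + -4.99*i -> [-1.77, -6.76, -11.75, -16.74, -21.73]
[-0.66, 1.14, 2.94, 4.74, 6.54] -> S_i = -0.66 + 1.80*i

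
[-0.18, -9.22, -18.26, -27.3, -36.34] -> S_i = -0.18 + -9.04*i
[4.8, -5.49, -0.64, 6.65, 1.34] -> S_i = Random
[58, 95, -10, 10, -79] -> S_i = Random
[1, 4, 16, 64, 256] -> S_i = 1*4^i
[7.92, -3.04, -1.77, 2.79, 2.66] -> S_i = Random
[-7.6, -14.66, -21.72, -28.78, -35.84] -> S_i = -7.60 + -7.06*i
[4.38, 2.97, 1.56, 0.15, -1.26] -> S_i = 4.38 + -1.41*i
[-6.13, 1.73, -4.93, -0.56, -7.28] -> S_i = Random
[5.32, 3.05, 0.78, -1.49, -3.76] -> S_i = 5.32 + -2.27*i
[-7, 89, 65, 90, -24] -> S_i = Random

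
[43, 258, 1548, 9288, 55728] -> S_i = 43*6^i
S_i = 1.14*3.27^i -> [1.14, 3.73, 12.19, 39.86, 130.35]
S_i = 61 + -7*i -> [61, 54, 47, 40, 33]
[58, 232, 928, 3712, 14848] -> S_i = 58*4^i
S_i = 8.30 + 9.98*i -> [8.3, 18.28, 28.26, 38.24, 48.22]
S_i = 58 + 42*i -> [58, 100, 142, 184, 226]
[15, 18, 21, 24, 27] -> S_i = 15 + 3*i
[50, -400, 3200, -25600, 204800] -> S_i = 50*-8^i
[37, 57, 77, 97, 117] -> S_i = 37 + 20*i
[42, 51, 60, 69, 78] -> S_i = 42 + 9*i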